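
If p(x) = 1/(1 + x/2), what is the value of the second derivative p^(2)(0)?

1/2

The coefficient of x^2 in the expansion is 1/4, so p′′(0) = 2! * (1/4) = 1/2.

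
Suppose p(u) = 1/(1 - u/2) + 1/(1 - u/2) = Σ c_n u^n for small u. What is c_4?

1/8

Expand each term separately and add.
[u^0] = 2;  [u^1] = 1;  [u^2] = 1/2;  [u^3] = 1/4;  [u^4] = 1/8.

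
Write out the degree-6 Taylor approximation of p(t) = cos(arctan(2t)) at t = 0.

-20*t^6 + 6*t^4 - 2*t^2 + 1

Substitute the inner expansion into the outer series and collect powers.
[t^0] = 1;  [t^1] = 0;  [t^2] = -2;  [t^3] = 0;  [t^4] = 6;  [t^5] = 0;  [t^6] = -20.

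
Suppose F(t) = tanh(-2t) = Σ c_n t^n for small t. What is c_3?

8/3

F(0) = 0
F′(0) = -2
F′′(0) = 0
F′′′(0) = 16
So c_3 = F′′′(0)/3! = 8/3.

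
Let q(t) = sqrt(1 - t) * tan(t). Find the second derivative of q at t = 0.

Write out both Maclaurin series and multiply, keeping only the needed powers.
The coefficient of t^2 in the expansion is -1/2, so q′′(0) = 2! * (-1/2) = -1.

-1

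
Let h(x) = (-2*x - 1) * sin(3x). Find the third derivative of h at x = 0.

Multiply each power in the prefactor through the base expansion.
The coefficient of x^3 in the expansion is 9/2, so h′′′(0) = 3! * (9/2) = 27.

27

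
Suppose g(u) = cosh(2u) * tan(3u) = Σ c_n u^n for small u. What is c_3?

15

Write out both Maclaurin series and multiply, keeping only the needed powers.
g(0) = 0
g′(0) = 3
g′′(0) = 0
g′′′(0) = 90
So c_3 = g′′′(0)/3! = 15.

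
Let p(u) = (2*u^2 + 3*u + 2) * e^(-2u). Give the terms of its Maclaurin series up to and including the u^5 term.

-6*u^5/5 + 4*u^4/3 - 2*u^3/3 - u + 2

Distribute the polynomial across the series and collect like powers.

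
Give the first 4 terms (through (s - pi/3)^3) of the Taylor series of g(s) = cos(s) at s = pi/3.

sqrt(3)*(s - pi/3)^3/12 - (s - pi/3)^2/4 - sqrt(3)*(s - pi/3)/2 + 1/2

Compute the successive derivatives at the expansion point and divide by k!.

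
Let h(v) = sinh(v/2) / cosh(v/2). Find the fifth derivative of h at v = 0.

Write the quotient as an unknown series and match coefficients against numerator = denominator · series.
The coefficient of v^5 in the expansion is 1/240, so h^(5)(0) = 5! * (1/240) = 1/2.

1/2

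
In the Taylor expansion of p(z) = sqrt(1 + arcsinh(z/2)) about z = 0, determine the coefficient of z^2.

Substitute the inner expansion into the outer series and collect powers.
[z^0] = 1;  [z^1] = 1/4;  [z^2] = -1/32.
So c_2 = p′′(0)/2! = -1/32.

-1/32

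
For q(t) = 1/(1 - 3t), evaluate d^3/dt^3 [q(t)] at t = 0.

From the series, [t^3] q = 27; multiply by 3! = 6 to get 162.

162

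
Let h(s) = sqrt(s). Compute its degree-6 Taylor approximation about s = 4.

-21*(s - 4)^6/2097152 + 7*(s - 4)^5/131072 - 5*(s - 4)^4/16384 + (s - 4)^3/512 - (s - 4)^2/64 + (s - 4)/4 + 2

[(s - 4)^0] = 2;  [(s - 4)^1] = 1/4;  [(s - 4)^2] = -1/64;  [(s - 4)^3] = 1/512;  [(s - 4)^4] = -5/16384;  [(s - 4)^5] = 7/131072;  [(s - 4)^6] = -21/2097152.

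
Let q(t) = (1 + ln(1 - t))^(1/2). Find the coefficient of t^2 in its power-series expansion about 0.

Let u equal the inner series; expand the outer function in u and truncate.
q(0) = 1
q′(0) = -1/2
q′′(0) = -3/4

-3/8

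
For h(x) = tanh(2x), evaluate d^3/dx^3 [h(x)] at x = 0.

-16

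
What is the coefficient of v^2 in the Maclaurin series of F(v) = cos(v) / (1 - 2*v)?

7/2

Expand 1/(denominator) as a geometric series and multiply by the numerator's series.
F(0) = 1
F′(0) = 2
F′′(0) = 7
Dividing each by k! gives the coefficients c_0, ..., c_2.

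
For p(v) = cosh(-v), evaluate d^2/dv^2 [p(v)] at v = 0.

1

Compute the successive derivatives at the expansion point and divide by k!.
The coefficient of v^2 in the expansion is 1/2, so p′′(0) = 2! * (1/2) = 1.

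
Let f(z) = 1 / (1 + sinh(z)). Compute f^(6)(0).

1232

Expand as Σ (-1)^k u^k with u equal to the inner function's series.
From the series, [z^6] f = 77/45; multiply by 6! = 720 to get 1232.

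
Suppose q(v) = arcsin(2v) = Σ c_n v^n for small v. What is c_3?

4/3

Differentiate repeatedly and evaluate at the center.
q(0) = 0
q′(0) = 2
q′′(0) = 0
q′′′(0) = 8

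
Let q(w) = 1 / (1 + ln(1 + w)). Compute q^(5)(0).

Expand as Σ (-1)^k u^k with u equal to the inner function's series.
From the series, [w^5] q = -347/60; multiply by 5! = 120 to get -694.

-694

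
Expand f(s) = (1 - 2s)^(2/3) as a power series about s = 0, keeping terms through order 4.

Use the known series and substitute for the argument.
[s^0] = 1;  [s^1] = -4/3;  [s^2] = -4/9;  [s^3] = -32/81;  [s^4] = -112/243.

-112*s^4/243 - 32*s^3/81 - 4*s^2/9 - 4*s/3 + 1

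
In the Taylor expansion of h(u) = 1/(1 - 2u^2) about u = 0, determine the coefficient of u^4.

[u^0] = 1;  [u^1] = 0;  [u^2] = 2;  [u^3] = 0;  [u^4] = 4.
So c_4 = h^(4)(0)/4! = 4.

4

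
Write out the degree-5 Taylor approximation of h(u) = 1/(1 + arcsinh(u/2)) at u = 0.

Plug the Maclaurin series of the inner function into that of the outer and collect terms.
[u^0] = 1;  [u^1] = -1/2;  [u^2] = 1/4;  [u^3] = -5/48;  [u^4] = 1/24;  [u^5] = -23/1280.

-23*u^5/1280 + u^4/24 - 5*u^3/48 + u^2/4 - u/2 + 1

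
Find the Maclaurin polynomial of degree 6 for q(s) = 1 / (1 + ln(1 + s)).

Use the geometric series for the reciprocal, then substitute.
[s^0] = 1;  [s^1] = -1;  [s^2] = 3/2;  [s^3] = -7/3;  [s^4] = 11/3;  [s^5] = -347/60;  [s^6] = 3289/360.

3289*s^6/360 - 347*s^5/60 + 11*s^4/3 - 7*s^3/3 + 3*s^2/2 - s + 1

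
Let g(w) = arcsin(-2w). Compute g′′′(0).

-8

The coefficient of w^3 in the expansion is -4/3, so g′′′(0) = 3! * (-4/3) = -8.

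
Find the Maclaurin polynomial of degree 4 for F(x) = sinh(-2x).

F(0) = 0
F′(0) = -2
F′′(0) = 0
F′′′(0) = -8
F^(4)(0) = 0

-4*x^3/3 - 2*x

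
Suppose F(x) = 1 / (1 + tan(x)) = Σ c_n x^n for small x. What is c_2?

1

Write 1/(1+u) = 1 - u + u^2 - u^3 + ... and substitute the series for u.
[x^0] = 1;  [x^1] = -1;  [x^2] = 1.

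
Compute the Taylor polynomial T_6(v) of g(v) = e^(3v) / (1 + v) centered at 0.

29*v^6/80 + 13*v^5/20 + 11*v^4/8 + 2*v^3 + 5*v^2/2 + 2*v + 1

Multiply the two series term by term and collect like powers.
[v^0] = 1;  [v^1] = 2;  [v^2] = 5/2;  [v^3] = 2;  [v^4] = 11/8;  [v^5] = 13/20;  [v^6] = 29/80.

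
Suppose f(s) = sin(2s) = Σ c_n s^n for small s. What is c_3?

[s^0] = 0;  [s^1] = 2;  [s^2] = 0;  [s^3] = -4/3.

-4/3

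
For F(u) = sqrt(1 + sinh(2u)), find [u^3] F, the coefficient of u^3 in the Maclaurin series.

Compose series: expand the inner function first, then feed it into the outer expansion.
So c_3 = F′′′(0)/3! = 7/6.

7/6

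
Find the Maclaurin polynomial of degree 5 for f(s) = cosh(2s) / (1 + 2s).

-148*s^5/3 + 74*s^4/3 - 12*s^3 + 6*s^2 - 2*s + 1

Take the Cauchy product of the two expansions.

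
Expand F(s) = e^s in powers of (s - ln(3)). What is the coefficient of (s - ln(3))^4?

F(ln(3)) = 3
F′(ln(3)) = 3
F′′(ln(3)) = 3
F′′′(ln(3)) = 3
F^(4)(ln(3)) = 3
So c_4 = F^(4)(ln(3))/4! = 1/8.

1/8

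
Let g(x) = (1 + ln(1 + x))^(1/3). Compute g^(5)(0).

Plug the Maclaurin series of the inner function into that of the outer and collect terms.
The coefficient of x^5 in the expansion is 2^(727/867)*3^(721/867)*5^(186/289)*7^(334/867)/70, so g^(5)(0) = 5! * (2^(727/867)*3^(721/867)*5^(186/289)*7^(334/867)/70) = 12*2^(727/867)*3^(721/867)*5^(186/289)*7^(334/867)/7.

12*2^(727/867)*3^(721/867)*5^(186/289)*7^(334/867)/7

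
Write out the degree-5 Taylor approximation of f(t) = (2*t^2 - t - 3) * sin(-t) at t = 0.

43*t^5/120 - t^4/6 - 5*t^3/2 + t^2 + 3*t

Distribute the polynomial across the series and collect like powers.
[t^0] = 0;  [t^1] = 3;  [t^2] = 1;  [t^3] = -5/2;  [t^4] = -1/6;  [t^5] = 43/120.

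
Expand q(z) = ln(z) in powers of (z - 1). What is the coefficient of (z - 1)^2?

-1/2

q(1) = 0
q′(1) = 1
q′′(1) = -1
So c_2 = q′′(1)/2! = -1/2.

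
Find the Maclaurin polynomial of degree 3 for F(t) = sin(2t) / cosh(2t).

-16*t^3/3 + 2*t

Invert the denominator's series and multiply.
F(0) = 0
F′(0) = 2
F′′(0) = 0
F′′′(0) = -32
The Taylor polynomial is Σ F^(k)(0)/k! · t^k.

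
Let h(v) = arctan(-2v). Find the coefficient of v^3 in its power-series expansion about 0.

h(0) = 0
h′(0) = -2
h′′(0) = 0
h′′′(0) = 16

8/3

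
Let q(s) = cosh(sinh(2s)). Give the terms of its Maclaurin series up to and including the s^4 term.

Compose series: expand the inner function first, then feed it into the outer expansion.
q(0) = 1
q′(0) = 0
q′′(0) = 4
q′′′(0) = 0
q^(4)(0) = 80
Dividing each by k! gives the coefficients c_0, ..., c_4.

10*s^4/3 + 2*s^2 + 1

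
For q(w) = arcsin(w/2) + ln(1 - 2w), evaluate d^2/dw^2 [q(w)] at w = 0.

Combine the two series term by term.
From the series, [w^2] q = -2; multiply by 2! = 2 to get -4.

-4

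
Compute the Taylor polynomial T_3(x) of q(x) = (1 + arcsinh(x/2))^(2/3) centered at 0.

-5*x^3/648 - x^2/36 + x/3 + 1

Plug the Maclaurin series of the inner function into that of the outer and collect terms.
q(0) = 1
q′(0) = 1/3
q′′(0) = -1/18
q′′′(0) = -5/108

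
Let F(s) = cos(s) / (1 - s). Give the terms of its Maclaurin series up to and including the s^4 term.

Multiply the numerator's expansion by the denominator's geometric series.

13*s^4/24 + s^3/2 + s^2/2 + s + 1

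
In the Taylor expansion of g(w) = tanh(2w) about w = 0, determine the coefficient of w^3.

-8/3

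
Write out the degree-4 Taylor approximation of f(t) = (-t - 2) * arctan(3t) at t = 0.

9*t^4 + 18*t^3 - 3*t^2 - 6*t

Shift and add copies of the series according to the polynomial's terms.
f(0) = 0
f′(0) = -6
f′′(0) = -6
f′′′(0) = 108
f^(4)(0) = 216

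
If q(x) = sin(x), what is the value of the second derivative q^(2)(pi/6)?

Use the known series and substitute for the argument.
From the series, [(x - pi/6)^2] q = -1/4; multiply by 2! = 2 to get -1/2.

-1/2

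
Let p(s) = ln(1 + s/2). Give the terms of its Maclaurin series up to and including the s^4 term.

-s^4/64 + s^3/24 - s^2/8 + s/2

Differentiate repeatedly and evaluate at the center.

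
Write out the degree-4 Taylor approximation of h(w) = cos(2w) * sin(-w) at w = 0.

13*w^3/6 - w

Write out both Maclaurin series and multiply, keeping only the needed powers.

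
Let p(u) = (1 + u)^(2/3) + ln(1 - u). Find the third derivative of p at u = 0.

Expand each term separately and add.
The coefficient of u^3 in the expansion is -23/81, so p′′′(0) = 3! * (-23/81) = -46/27.

-46/27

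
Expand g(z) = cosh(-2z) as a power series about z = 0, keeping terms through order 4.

[z^0] = 1;  [z^1] = 0;  [z^2] = 2;  [z^3] = 0;  [z^4] = 2/3.

2*z^4/3 + 2*z^2 + 1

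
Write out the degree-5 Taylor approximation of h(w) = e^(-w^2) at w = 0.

w^4/2 - w^2 + 1

Apply the Taylor formula c_k = f^(k)(a)/k!.
h(0) = 1
h′(0) = 0
h′′(0) = -2
h′′′(0) = 0
h^(4)(0) = 12
h^(5)(0) = 0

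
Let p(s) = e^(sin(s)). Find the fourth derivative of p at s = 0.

Compose series: expand the inner function first, then feed it into the outer expansion.
The coefficient of s^4 in the expansion is -1/8, so p^(4)(0) = 4! * (-1/8) = -3.

-3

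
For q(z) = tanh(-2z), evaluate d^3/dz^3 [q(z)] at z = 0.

From the series, [z^3] q = 8/3; multiply by 3! = 6 to get 16.

16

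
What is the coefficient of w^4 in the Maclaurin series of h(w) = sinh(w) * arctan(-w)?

1/6

Write out both Maclaurin series and multiply, keeping only the needed powers.
h(0) = 0
h′(0) = 0
h′′(0) = -2
h′′′(0) = 0
h^(4)(0) = 4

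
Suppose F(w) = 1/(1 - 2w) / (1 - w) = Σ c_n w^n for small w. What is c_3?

15

Write out both Maclaurin series and multiply, keeping only the needed powers.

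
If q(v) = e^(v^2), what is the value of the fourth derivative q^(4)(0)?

12

From the series, [v^4] q = 1/2; multiply by 4! = 24 to get 12.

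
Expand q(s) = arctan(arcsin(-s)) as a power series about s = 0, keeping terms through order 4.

Substitute the inner expansion into the outer series and collect powers.
q(0) = 0
q′(0) = -1
q′′(0) = 0
q′′′(0) = 1
q^(4)(0) = 0
Dividing each by k! gives the coefficients c_0, ..., c_4.

s^3/6 - s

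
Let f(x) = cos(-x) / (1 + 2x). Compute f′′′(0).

-42

Take the Cauchy product of the two expansions.
From the series, [x^3] f = -7; multiply by 3! = 6 to get -42.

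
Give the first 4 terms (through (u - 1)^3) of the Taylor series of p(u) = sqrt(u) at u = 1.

p(1) = 1
p′(1) = 1/2
p′′(1) = -1/4
p′′′(1) = 3/8
The Taylor polynomial is Σ p^(k)(1)/k! · (u - 1)^k.

(u - 1)^3/16 - (u - 1)^2/8 + (u - 1)/2 + 1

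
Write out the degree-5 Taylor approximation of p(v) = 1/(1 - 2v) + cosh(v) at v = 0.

Combine the two series term by term.
p(0) = 2
p′(0) = 2
p′′(0) = 9
p′′′(0) = 48
p^(4)(0) = 385
p^(5)(0) = 3840

32*v^5 + 385*v^4/24 + 8*v^3 + 9*v^2/2 + 2*v + 2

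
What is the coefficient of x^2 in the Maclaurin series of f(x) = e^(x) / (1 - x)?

Multiply the two series term by term and collect like powers.

5/2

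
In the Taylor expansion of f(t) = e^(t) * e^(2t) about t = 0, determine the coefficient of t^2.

Multiply the two series term by term and collect like powers.
f(0) = 1
f′(0) = 3
f′′(0) = 9
Dividing each by k! gives the coefficients c_0, ..., c_2.

9/2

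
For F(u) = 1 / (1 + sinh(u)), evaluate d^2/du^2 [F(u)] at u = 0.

2

Use the geometric series for the reciprocal, then substitute.
The coefficient of u^2 in the expansion is 1, so F′′(0) = 2! * (1) = 2.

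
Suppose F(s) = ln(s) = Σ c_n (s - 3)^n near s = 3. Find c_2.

-1/18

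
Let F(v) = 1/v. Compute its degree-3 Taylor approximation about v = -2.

F(-2) = -1/2
F′(-2) = -1/4
F′′(-2) = -1/4
F′′′(-2) = -3/8

-(v + 2)^3/16 - (v + 2)^2/8 - (v + 2)/4 - 1/2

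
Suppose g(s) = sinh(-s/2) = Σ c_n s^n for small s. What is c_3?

-1/48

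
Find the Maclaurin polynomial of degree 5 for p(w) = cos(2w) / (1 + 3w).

-191*w^5 + 191*w^4/3 - 21*w^3 + 7*w^2 - 3*w + 1

Write out both Maclaurin series and multiply, keeping only the needed powers.
p(0) = 1
p′(0) = -3
p′′(0) = 14
p′′′(0) = -126
p^(4)(0) = 1528
p^(5)(0) = -22920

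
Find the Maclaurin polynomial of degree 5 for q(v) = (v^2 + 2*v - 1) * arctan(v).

-8*v^5/15 - 2*v^4/3 + 4*v^3/3 + 2*v^2 - v

Distribute the polynomial across the series and collect like powers.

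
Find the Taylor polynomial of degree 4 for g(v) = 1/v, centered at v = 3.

Apply the Taylor formula c_k = f^(k)(a)/k!.
[(v - 3)^0] = 1/3;  [(v - 3)^1] = -1/9;  [(v - 3)^2] = 1/27;  [(v - 3)^3] = -1/81;  [(v - 3)^4] = 1/243.

(v - 3)^4/243 - (v - 3)^3/81 + (v - 3)^2/27 - (v - 3)/9 + 1/3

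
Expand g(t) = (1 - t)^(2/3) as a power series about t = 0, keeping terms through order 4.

-7*t^4/243 - 4*t^3/81 - t^2/9 - 2*t/3 + 1

g(0) = 1
g′(0) = -2/3
g′′(0) = -2/9
g′′′(0) = -8/27
g^(4)(0) = -56/81
Then c_k = g^(k)(0)/k! gives each Taylor coefficient.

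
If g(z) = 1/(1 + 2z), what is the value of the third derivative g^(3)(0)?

-48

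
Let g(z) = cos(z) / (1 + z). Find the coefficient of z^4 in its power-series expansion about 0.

Take the Cauchy product of the two expansions.
g(0) = 1
g′(0) = -1
g′′(0) = 1
g′′′(0) = -3
g^(4)(0) = 13
So c_4 = g^(4)(0)/4! = 13/24.

13/24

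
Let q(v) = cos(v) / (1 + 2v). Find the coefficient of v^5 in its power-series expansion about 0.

Take the Cauchy product of the two expansions.
q(0) = 1
q′(0) = -2
q′′(0) = 7
q′′′(0) = -42
q^(4)(0) = 337
q^(5)(0) = -3370
So c_5 = q^(5)(0)/5! = -337/12.

-337/12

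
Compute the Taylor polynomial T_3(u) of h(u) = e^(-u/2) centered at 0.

h(0) = 1
h′(0) = -1/2
h′′(0) = 1/4
h′′′(0) = -1/8
Then c_k = h^(k)(0)/k! gives each Taylor coefficient.

-u^3/48 + u^2/8 - u/2 + 1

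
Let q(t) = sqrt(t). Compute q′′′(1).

3/8

The coefficient of (t - 1)^3 in the expansion is 1/16, so q′′′(1) = 3! * (1/16) = 3/8.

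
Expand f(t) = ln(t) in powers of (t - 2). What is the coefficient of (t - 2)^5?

1/160

Compute the successive derivatives at the expansion point and divide by k!.
[(t - 2)^0] = ln(2);  [(t - 2)^1] = 1/2;  [(t - 2)^2] = -1/8;  [(t - 2)^3] = 1/24;  [(t - 2)^4] = -1/64;  [(t - 2)^5] = 1/160.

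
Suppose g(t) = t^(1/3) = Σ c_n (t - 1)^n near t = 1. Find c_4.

-10/243

g(1) = 1
g′(1) = 1/3
g′′(1) = -2/9
g′′′(1) = 10/27
g^(4)(1) = -80/81
So c_4 = g^(4)(1)/4! = -10/243.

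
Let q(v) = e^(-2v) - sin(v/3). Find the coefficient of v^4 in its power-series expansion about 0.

2/3

Add the two expansions coefficient-wise.
q(0) = 1
q′(0) = -7/3
q′′(0) = 4
q′′′(0) = -215/27
q^(4)(0) = 16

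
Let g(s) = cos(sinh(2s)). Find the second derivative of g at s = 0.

-4

Compose series: expand the inner function first, then feed it into the outer expansion.
The coefficient of s^2 in the expansion is -2, so g′′(0) = 2! * (-2) = -4.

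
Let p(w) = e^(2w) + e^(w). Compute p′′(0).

Combine the two series term by term.
From the series, [w^2] p = 5/2; multiply by 2! = 2 to get 5.

5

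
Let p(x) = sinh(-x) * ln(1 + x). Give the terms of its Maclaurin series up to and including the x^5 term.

x^5/3 - x^4/2 + x^3/2 - x^2

Multiply the two series term by term and collect like powers.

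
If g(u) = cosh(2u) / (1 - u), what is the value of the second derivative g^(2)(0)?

Take the Cauchy product of the two expansions.
From the series, [u^2] g = 3; multiply by 2! = 2 to get 6.

6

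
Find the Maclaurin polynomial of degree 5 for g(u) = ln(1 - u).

Use the known series and substitute for the argument.
g(0) = 0
g′(0) = -1
g′′(0) = -1
g′′′(0) = -2
g^(4)(0) = -6
g^(5)(0) = -24
The Taylor polynomial is Σ g^(k)(0)/k! · u^k.

-u^5/5 - u^4/4 - u^3/3 - u^2/2 - u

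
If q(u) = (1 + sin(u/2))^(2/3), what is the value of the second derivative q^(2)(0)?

-1/18

Substitute the inner expansion into the outer series and collect powers.
The coefficient of u^2 in the expansion is -1/36, so q′′(0) = 2! * (-1/36) = -1/18.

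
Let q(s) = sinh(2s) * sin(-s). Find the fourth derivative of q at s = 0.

-24

Write out both Maclaurin series and multiply, keeping only the needed powers.
The coefficient of s^4 in the expansion is -1, so q^(4)(0) = 4! * (-1) = -24.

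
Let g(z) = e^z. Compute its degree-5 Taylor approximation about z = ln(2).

Use the known series and substitute for the argument.
g(ln(2)) = 2
g′(ln(2)) = 2
g′′(ln(2)) = 2
g′′′(ln(2)) = 2
g^(4)(ln(2)) = 2
g^(5)(ln(2)) = 2

(z - ln(2))^5/60 + (z - ln(2))^4/12 + (z - ln(2))^3/3 + (z - ln(2))^2 + 2*(z - ln(2)) + 2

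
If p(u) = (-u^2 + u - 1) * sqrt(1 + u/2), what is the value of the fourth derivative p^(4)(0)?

255/256

Shift and add copies of the series according to the polynomial's terms.
The coefficient of u^4 in the expansion is 85/2048, so p^(4)(0) = 4! * (85/2048) = 255/256.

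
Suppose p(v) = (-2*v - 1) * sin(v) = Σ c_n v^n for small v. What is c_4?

Distribute the polynomial across the series and collect like powers.

1/3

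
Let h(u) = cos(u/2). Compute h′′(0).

The coefficient of u^2 in the expansion is -1/8, so h′′(0) = 2! * (-1/8) = -1/4.

-1/4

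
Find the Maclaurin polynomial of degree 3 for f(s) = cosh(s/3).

s^2/18 + 1

f(0) = 1
f′(0) = 0
f′′(0) = 1/9
f′′′(0) = 0
Then c_k = f^(k)(0)/k! gives each Taylor coefficient.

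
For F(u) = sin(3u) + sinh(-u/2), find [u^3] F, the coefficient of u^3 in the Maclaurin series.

Expand each term separately and add.
F(0) = 0
F′(0) = 5/2
F′′(0) = 0
F′′′(0) = -217/8

-217/48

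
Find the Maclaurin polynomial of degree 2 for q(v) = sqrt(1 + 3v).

-9*v^2/8 + 3*v/2 + 1

Apply the Taylor formula c_k = f^(k)(a)/k!.
q(0) = 1
q′(0) = 3/2
q′′(0) = -9/4
Then c_k = q^(k)(0)/k! gives each Taylor coefficient.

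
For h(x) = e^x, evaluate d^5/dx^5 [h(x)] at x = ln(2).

Use the known series and substitute for the argument.
From the series, [(x - ln(2))^5] h = 1/60; multiply by 5! = 120 to get 2.

2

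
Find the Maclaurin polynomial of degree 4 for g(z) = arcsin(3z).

9*z^3/2 + 3*z

Differentiate repeatedly and evaluate at the center.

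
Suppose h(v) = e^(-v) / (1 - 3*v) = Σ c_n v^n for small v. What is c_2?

Use 1/(1 - r) = Σ r^k on the denominator, then take the Cauchy product.
h(0) = 1
h′(0) = 2
h′′(0) = 13

13/2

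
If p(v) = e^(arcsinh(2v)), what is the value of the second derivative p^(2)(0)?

4

Plug the Maclaurin series of the inner function into that of the outer and collect terms.
From the series, [v^2] p = 2; multiply by 2! = 2 to get 4.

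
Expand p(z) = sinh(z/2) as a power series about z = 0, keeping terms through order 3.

[z^0] = 0;  [z^1] = 1/2;  [z^2] = 0;  [z^3] = 1/48.

z^3/48 + z/2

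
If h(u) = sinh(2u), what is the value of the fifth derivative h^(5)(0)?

32

The coefficient of u^5 in the expansion is 4/15, so h^(5)(0) = 5! * (4/15) = 32.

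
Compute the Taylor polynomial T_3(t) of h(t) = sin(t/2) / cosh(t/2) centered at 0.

-t^3/12 + t/2

Divide the numerator series by the denominator series (power-series long division).
h(0) = 0
h′(0) = 1/2
h′′(0) = 0
h′′′(0) = -1/2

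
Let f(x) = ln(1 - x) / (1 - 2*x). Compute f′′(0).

-5

Expand 1/(denominator) as a geometric series and multiply by the numerator's series.
The coefficient of x^2 in the expansion is -5/2, so f′′(0) = 2! * (-5/2) = -5.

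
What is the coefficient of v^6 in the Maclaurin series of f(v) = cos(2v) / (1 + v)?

-19/45

Write out both Maclaurin series and multiply, keeping only the needed powers.
f(0) = 1
f′(0) = -1
f′′(0) = -2
f′′′(0) = 6
f^(4)(0) = -8
f^(5)(0) = 40
f^(6)(0) = -304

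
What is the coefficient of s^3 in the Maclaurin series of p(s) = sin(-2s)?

4/3

p(0) = 0
p′(0) = -2
p′′(0) = 0
p′′′(0) = 8
Dividing each by k! gives the coefficients c_0, ..., c_3.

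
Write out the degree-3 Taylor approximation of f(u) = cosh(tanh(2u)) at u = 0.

2*u^2 + 1

Plug the Maclaurin series of the inner function into that of the outer and collect terms.
[u^0] = 1;  [u^1] = 0;  [u^2] = 2;  [u^3] = 0.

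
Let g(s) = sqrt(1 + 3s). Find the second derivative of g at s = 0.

-9/4

Compute the successive derivatives at the expansion point and divide by k!.
From the series, [s^2] g = -9/8; multiply by 2! = 2 to get -9/4.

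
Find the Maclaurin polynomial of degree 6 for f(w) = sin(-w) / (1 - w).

-101*w^6/120 - 101*w^5/120 - 5*w^4/6 - 5*w^3/6 - w^2 - w

Expand 1/(denominator) as a geometric series and multiply by the numerator's series.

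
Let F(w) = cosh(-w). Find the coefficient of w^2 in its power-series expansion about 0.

F(0) = 1
F′(0) = 0
F′′(0) = 1

1/2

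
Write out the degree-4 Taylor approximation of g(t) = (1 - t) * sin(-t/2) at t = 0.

Multiply each power in the prefactor through the base expansion.
g(0) = 0
g′(0) = -1/2
g′′(0) = 1
g′′′(0) = 1/8
g^(4)(0) = -1/2

-t^4/48 + t^3/48 + t^2/2 - t/2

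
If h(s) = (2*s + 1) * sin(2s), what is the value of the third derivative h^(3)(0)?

Multiply each power in the prefactor through the base expansion.
The coefficient of s^3 in the expansion is -4/3, so h′′′(0) = 3! * (-4/3) = -8.

-8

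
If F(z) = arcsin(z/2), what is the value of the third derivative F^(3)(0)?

From the series, [z^3] F = 1/48; multiply by 3! = 6 to get 1/8.

1/8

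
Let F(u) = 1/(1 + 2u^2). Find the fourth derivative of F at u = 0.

96

From the series, [u^4] F = 4; multiply by 4! = 24 to get 96.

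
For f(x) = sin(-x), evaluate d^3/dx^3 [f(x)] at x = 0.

Compute the successive derivatives at the expansion point and divide by k!.
From the series, [x^3] f = 1/6; multiply by 3! = 6 to get 1.

1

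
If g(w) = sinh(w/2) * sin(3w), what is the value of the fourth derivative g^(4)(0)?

-105/2

Take the Cauchy product of the two expansions.
From the series, [w^4] g = -35/16; multiply by 4! = 24 to get -105/2.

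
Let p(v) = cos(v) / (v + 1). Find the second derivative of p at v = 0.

1

Expand 1/(denominator) as a geometric series and multiply by the numerator's series.
The coefficient of v^2 in the expansion is 1/2, so p′′(0) = 2! * (1/2) = 1.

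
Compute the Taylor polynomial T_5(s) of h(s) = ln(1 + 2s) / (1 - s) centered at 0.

Expand each factor separately, then convolve coefficients.
h(0) = 0
h′(0) = 2
h′′(0) = 0
h′′′(0) = 16
h^(4)(0) = -32
h^(5)(0) = 608
Then c_k = h^(k)(0)/k! gives each Taylor coefficient.

76*s^5/15 - 4*s^4/3 + 8*s^3/3 + 2*s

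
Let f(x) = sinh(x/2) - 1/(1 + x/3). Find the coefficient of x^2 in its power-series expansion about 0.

-1/9

Combine the two series term by term.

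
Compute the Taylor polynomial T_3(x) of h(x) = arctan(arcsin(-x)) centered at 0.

Compose series: expand the inner function first, then feed it into the outer expansion.
h(0) = 0
h′(0) = -1
h′′(0) = 0
h′′′(0) = 1
Then c_k = h^(k)(0)/k! gives each Taylor coefficient.

x^3/6 - x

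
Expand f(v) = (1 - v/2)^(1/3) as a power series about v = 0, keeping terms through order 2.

f(0) = 1
f′(0) = -1/6
f′′(0) = -1/18

-v^2/36 - v/6 + 1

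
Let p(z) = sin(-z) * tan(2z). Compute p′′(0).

Write out both Maclaurin series and multiply, keeping only the needed powers.
The coefficient of z^2 in the expansion is -2, so p′′(0) = 2! * (-2) = -4.

-4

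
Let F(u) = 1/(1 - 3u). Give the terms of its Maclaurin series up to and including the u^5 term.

243*u^5 + 81*u^4 + 27*u^3 + 9*u^2 + 3*u + 1

F(0) = 1
F′(0) = 3
F′′(0) = 18
F′′′(0) = 162
F^(4)(0) = 1944
F^(5)(0) = 29160
Dividing each by k! gives the coefficients c_0, ..., c_5.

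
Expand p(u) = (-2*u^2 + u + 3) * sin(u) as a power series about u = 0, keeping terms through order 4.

Multiply each power in the prefactor through the base expansion.
p(0) = 0
p′(0) = 3
p′′(0) = 2
p′′′(0) = -15
p^(4)(0) = -4

-u^4/6 - 5*u^3/2 + u^2 + 3*u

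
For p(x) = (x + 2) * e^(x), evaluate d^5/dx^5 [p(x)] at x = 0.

Multiply each power in the prefactor through the base expansion.
The coefficient of x^5 in the expansion is 7/120, so p^(5)(0) = 5! * (7/120) = 7.

7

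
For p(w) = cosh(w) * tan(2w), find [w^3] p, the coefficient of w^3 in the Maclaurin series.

11/3

Take the Cauchy product of the two expansions.
p(0) = 0
p′(0) = 2
p′′(0) = 0
p′′′(0) = 22
Dividing each by k! gives the coefficients c_0, ..., c_3.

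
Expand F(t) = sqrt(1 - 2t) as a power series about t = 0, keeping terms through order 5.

F(0) = 1
F′(0) = -1
F′′(0) = -1
F′′′(0) = -3
F^(4)(0) = -15
F^(5)(0) = -105

-7*t^5/8 - 5*t^4/8 - t^3/2 - t^2/2 - t + 1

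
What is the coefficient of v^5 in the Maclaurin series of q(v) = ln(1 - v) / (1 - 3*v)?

Expand 1/(denominator) as a geometric series and multiply by the numerator's series.
q(0) = 0
q′(0) = -1
q′′(0) = -7
q′′′(0) = -65
q^(4)(0) = -786
q^(5)(0) = -11814
So c_5 = q^(5)(0)/5! = -1969/20.

-1969/20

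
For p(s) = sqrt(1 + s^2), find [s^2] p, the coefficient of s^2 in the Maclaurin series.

p(0) = 1
p′(0) = 0
p′′(0) = 1
So c_2 = p′′(0)/2! = 1/2.

1/2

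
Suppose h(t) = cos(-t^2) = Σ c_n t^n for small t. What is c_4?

Apply the Taylor formula c_k = f^(k)(a)/k!.
h(0) = 1
h′(0) = 0
h′′(0) = 0
h′′′(0) = 0
h^(4)(0) = -12

-1/2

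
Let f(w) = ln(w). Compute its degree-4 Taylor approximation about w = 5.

Apply the Taylor formula c_k = f^(k)(a)/k!.
[(w - 5)^0] = ln(5);  [(w - 5)^1] = 1/5;  [(w - 5)^2] = -1/50;  [(w - 5)^3] = 1/375;  [(w - 5)^4] = -1/2500.

-(w - 5)^4/2500 + (w - 5)^3/375 - (w - 5)^2/50 + (w - 5)/5 + ln(5)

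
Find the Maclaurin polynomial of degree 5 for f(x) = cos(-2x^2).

1 - 2*x^4

f(0) = 1
f′(0) = 0
f′′(0) = 0
f′′′(0) = 0
f^(4)(0) = -48
f^(5)(0) = 0
Then c_k = f^(k)(0)/k! gives each Taylor coefficient.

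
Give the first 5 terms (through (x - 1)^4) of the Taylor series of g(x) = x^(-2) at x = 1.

5*(x - 1)^4 - 4*(x - 1)^3 + 3*(x - 1)^2 - 2*(x - 1) + 1

g(1) = 1
g′(1) = -2
g′′(1) = 6
g′′′(1) = -24
g^(4)(1) = 120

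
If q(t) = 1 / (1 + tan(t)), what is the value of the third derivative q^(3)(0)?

-8

Expand as Σ (-1)^k u^k with u equal to the inner function's series.
The coefficient of t^3 in the expansion is -4/3, so q′′′(0) = 3! * (-4/3) = -8.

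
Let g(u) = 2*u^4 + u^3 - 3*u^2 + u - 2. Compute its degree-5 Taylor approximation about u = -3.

2*(u + 3)^4 - 23*(u + 3)^3 + 96*(u + 3)^2 - 170*(u + 3) + 103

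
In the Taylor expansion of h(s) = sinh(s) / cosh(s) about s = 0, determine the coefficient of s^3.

Write the quotient as an unknown series and match coefficients against numerator = denominator · series.
So c_3 = h′′′(0)/3! = -1/3.

-1/3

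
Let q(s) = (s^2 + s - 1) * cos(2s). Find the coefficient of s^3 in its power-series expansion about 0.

Shift and add copies of the series according to the polynomial's terms.
q(0) = -1
q′(0) = 1
q′′(0) = 6
q′′′(0) = -12

-2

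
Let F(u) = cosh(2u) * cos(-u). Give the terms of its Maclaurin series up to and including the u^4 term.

-7*u^4/24 + 3*u^2/2 + 1

Expand each factor separately, then convolve coefficients.
F(0) = 1
F′(0) = 0
F′′(0) = 3
F′′′(0) = 0
F^(4)(0) = -7
Then c_k = F^(k)(0)/k! gives each Taylor coefficient.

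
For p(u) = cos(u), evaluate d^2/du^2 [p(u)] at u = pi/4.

Compute the successive derivatives at the expansion point and divide by k!.
The coefficient of (u - pi/4)^2 in the expansion is -sqrt(2)/4, so p′′(pi/4) = 2! * (-sqrt(2)/4) = -sqrt(2)/2.

-sqrt(2)/2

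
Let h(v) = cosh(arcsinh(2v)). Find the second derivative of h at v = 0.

4

Compose series: expand the inner function first, then feed it into the outer expansion.
The coefficient of v^2 in the expansion is 2, so h′′(0) = 2! * (2) = 4.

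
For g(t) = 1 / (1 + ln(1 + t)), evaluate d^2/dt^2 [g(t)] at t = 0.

3

Expand as Σ (-1)^k u^k with u equal to the inner function's series.
From the series, [t^2] g = 3/2; multiply by 2! = 2 to get 3.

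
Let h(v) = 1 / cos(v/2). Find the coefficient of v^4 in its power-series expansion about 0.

Write the quotient as an unknown series and match coefficients against numerator = denominator · series.
h(0) = 1
h′(0) = 0
h′′(0) = 1/4
h′′′(0) = 0
h^(4)(0) = 5/16
So c_4 = h^(4)(0)/4! = 5/384.

5/384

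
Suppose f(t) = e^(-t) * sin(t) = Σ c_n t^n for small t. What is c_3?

Multiply the two series term by term and collect like powers.
[t^0] = 0;  [t^1] = 1;  [t^2] = -1;  [t^3] = 1/3.

1/3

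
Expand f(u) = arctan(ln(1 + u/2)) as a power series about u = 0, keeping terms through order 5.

-11*u^5/1920 + u^4/64 - u^2/8 + u/2

Let u equal the inner series; expand the outer function in u and truncate.
f(0) = 0
f′(0) = 1/2
f′′(0) = -1/4
f′′′(0) = 0
f^(4)(0) = 3/8
f^(5)(0) = -11/16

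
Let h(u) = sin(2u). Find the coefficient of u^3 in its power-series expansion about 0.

-4/3

Use the known series and substitute for the argument.
h(0) = 0
h′(0) = 2
h′′(0) = 0
h′′′(0) = -8
So c_3 = h′′′(0)/3! = -4/3.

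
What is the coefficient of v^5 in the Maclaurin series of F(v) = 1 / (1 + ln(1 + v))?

Write 1/(1+u) = 1 - u + u^2 - u^3 + ... and substitute the series for u.

-347/60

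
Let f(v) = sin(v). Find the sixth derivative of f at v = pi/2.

-1

From the series, [(v - pi/2)^6] f = -1/720; multiply by 6! = 720 to get -1.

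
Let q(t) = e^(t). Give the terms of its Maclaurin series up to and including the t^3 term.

q(0) = 1
q′(0) = 1
q′′(0) = 1
q′′′(0) = 1

t^3/6 + t^2/2 + t + 1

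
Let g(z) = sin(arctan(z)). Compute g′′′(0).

-3

Plug the Maclaurin series of the inner function into that of the outer and collect terms.
The coefficient of z^3 in the expansion is -1/2, so g′′′(0) = 3! * (-1/2) = -3.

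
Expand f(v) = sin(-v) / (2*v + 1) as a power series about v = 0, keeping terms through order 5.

Expand 1/(denominator) as a geometric series and multiply by the numerator's series.
[v^0] = 0;  [v^1] = -1;  [v^2] = 2;  [v^3] = -23/6;  [v^4] = 23/3;  [v^5] = -1841/120.

-1841*v^5/120 + 23*v^4/3 - 23*v^3/6 + 2*v^2 - v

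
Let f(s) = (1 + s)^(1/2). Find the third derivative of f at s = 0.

From the series, [s^3] f = 1/16; multiply by 3! = 6 to get 3/8.

3/8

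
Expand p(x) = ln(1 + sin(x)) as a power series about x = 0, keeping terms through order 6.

Let u equal the inner series; expand the outer function in u and truncate.

-x^6/45 + x^5/24 - x^4/12 + x^3/6 - x^2/2 + x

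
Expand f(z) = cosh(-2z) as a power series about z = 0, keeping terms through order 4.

f(0) = 1
f′(0) = 0
f′′(0) = 4
f′′′(0) = 0
f^(4)(0) = 16

2*z^4/3 + 2*z^2 + 1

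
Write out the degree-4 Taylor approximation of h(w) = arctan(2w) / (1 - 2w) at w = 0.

32*w^4/3 + 16*w^3/3 + 4*w^2 + 2*w

Write out both Maclaurin series and multiply, keeping only the needed powers.
h(0) = 0
h′(0) = 2
h′′(0) = 8
h′′′(0) = 32
h^(4)(0) = 256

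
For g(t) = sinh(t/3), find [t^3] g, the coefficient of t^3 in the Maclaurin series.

1/162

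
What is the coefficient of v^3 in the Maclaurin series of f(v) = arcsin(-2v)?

-4/3

Differentiate repeatedly and evaluate at the center.
f(0) = 0
f′(0) = -2
f′′(0) = 0
f′′′(0) = -8
So c_3 = f′′′(0)/3! = -4/3.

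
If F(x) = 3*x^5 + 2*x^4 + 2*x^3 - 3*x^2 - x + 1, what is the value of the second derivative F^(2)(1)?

90

Differentiate repeatedly and evaluate at the center.
The coefficient of (x - 1)^2 in the expansion is 45, so F′′(1) = 2! * (45) = 90.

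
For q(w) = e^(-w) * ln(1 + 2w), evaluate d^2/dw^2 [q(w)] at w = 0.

Expand each factor separately, then convolve coefficients.
The coefficient of w^2 in the expansion is -4, so q′′(0) = 2! * (-4) = -8.

-8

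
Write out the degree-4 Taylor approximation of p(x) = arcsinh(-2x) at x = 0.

4*x^3/3 - 2*x

Compute the successive derivatives at the expansion point and divide by k!.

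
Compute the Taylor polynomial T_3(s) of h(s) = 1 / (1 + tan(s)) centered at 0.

Use the geometric series for the reciprocal, then substitute.
[s^0] = 1;  [s^1] = -1;  [s^2] = 1;  [s^3] = -4/3.

-4*s^3/3 + s^2 - s + 1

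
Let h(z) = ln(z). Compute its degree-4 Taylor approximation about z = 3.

-(z - 3)^4/324 + (z - 3)^3/81 - (z - 3)^2/18 + (z - 3)/3 + ln(3)

h(3) = ln(3)
h′(3) = 1/3
h′′(3) = -1/9
h′′′(3) = 2/27
h^(4)(3) = -2/27
The Taylor polynomial is Σ h^(k)(3)/k! · (z - 3)^k.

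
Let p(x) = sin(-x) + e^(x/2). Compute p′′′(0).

Expand each term separately and add.
The coefficient of x^3 in the expansion is 3/16, so p′′′(0) = 3! * (3/16) = 9/8.

9/8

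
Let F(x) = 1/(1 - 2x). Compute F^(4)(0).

The coefficient of x^4 in the expansion is 16, so F^(4)(0) = 4! * (16) = 384.

384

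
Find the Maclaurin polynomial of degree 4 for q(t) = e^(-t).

Compute the successive derivatives at the expansion point and divide by k!.
[t^0] = 1;  [t^1] = -1;  [t^2] = 1/2;  [t^3] = -1/6;  [t^4] = 1/24.

t^4/24 - t^3/6 + t^2/2 - t + 1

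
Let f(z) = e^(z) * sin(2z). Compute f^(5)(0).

-38

Write out both Maclaurin series and multiply, keeping only the needed powers.
From the series, [z^5] f = -19/60; multiply by 5! = 120 to get -38.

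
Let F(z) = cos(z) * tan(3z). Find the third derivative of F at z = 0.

45

Take the Cauchy product of the two expansions.
From the series, [z^3] F = 15/2; multiply by 3! = 6 to get 45.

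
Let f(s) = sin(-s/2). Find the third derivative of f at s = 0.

1/8

The coefficient of s^3 in the expansion is 1/48, so f′′′(0) = 3! * (1/48) = 1/8.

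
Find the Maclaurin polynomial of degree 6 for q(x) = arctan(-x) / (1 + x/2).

43*x^6/480 - 43*x^5/240 - x^4/24 + x^3/12 + x^2/2 - x

Take the Cauchy product of the two expansions.
q(0) = 0
q′(0) = -1
q′′(0) = 1
q′′′(0) = 1/2
q^(4)(0) = -1
q^(5)(0) = -43/2
q^(6)(0) = 129/2
Then c_k = q^(k)(0)/k! gives each Taylor coefficient.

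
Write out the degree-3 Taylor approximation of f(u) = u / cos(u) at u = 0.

Invert the denominator's series and multiply.
[u^0] = 0;  [u^1] = 1;  [u^2] = 0;  [u^3] = 1/2.

u^3/2 + u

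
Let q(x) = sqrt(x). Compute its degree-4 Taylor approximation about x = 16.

q(16) = 4
q′(16) = 1/8
q′′(16) = -1/256
q′′′(16) = 3/8192
q^(4)(16) = -15/262144

-5*(x - 16)^4/2097152 + (x - 16)^3/16384 - (x - 16)^2/512 + (x - 16)/8 + 4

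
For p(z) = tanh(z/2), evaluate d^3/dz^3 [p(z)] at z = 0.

-1/4

The coefficient of z^3 in the expansion is -1/24, so p′′′(0) = 3! * (-1/24) = -1/4.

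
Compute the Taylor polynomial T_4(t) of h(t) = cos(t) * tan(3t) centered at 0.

15*t^3/2 + 3*t

Expand each factor separately, then convolve coefficients.
[t^0] = 0;  [t^1] = 3;  [t^2] = 0;  [t^3] = 15/2;  [t^4] = 0.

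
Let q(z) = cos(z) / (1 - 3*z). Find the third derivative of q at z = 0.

153

Use 1/(1 - r) = Σ r^k on the denominator, then take the Cauchy product.
From the series, [z^3] q = 51/2; multiply by 3! = 6 to get 153.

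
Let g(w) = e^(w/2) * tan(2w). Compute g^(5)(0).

4421/8

Take the Cauchy product of the two expansions.
The coefficient of w^5 in the expansion is 4421/960, so g^(5)(0) = 5! * (4421/960) = 4421/8.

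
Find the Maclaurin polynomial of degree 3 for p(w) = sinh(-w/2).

-w^3/48 - w/2

p(0) = 0
p′(0) = -1/2
p′′(0) = 0
p′′′(0) = -1/8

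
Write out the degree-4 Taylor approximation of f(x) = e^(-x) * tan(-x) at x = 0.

Expand each factor separately, then convolve coefficients.
f(0) = 0
f′(0) = -1
f′′(0) = 2
f′′′(0) = -5
f^(4)(0) = 12

x^4/2 - 5*x^3/6 + x^2 - x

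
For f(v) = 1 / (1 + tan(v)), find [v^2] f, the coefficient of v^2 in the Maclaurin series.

Use the geometric series for the reciprocal, then substitute.
[v^0] = 1;  [v^1] = -1;  [v^2] = 1.

1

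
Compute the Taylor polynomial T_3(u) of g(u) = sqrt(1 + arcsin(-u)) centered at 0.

-7*u^3/48 - u^2/8 - u/2 + 1

Plug the Maclaurin series of the inner function into that of the outer and collect terms.
g(0) = 1
g′(0) = -1/2
g′′(0) = -1/4
g′′′(0) = -7/8
Then c_k = g^(k)(0)/k! gives each Taylor coefficient.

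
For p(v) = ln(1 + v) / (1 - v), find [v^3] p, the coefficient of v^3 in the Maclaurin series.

5/6

Expand 1/(denominator) as a geometric series and multiply by the numerator's series.
p(0) = 0
p′(0) = 1
p′′(0) = 1
p′′′(0) = 5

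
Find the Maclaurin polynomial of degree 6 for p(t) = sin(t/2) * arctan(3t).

6269*t^6/256 - 73*t^4/16 + 3*t^2/2

Write out both Maclaurin series and multiply, keeping only the needed powers.
p(0) = 0
p′(0) = 0
p′′(0) = 3
p′′′(0) = 0
p^(4)(0) = -219/2
p^(5)(0) = 0
p^(6)(0) = 282105/16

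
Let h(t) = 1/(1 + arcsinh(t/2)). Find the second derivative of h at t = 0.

1/2

Plug the Maclaurin series of the inner function into that of the outer and collect terms.
The coefficient of t^2 in the expansion is 1/4, so h′′(0) = 2! * (1/4) = 1/2.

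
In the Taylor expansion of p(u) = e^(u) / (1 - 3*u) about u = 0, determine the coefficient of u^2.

25/2

Multiply the numerator's expansion by the denominator's geometric series.
p(0) = 1
p′(0) = 4
p′′(0) = 25
The Taylor polynomial is Σ p^(k)(0)/k! · u^k.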